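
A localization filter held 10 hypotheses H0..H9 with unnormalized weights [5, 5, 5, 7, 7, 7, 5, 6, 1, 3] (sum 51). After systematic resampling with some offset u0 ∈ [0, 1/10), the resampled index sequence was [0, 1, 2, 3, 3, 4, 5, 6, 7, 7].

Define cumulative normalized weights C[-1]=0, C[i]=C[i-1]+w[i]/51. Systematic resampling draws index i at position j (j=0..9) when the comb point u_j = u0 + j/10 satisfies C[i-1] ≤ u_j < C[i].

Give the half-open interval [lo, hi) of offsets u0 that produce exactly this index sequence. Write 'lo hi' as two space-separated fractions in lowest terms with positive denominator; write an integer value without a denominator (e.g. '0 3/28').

C = [5/51, 10/51, 5/17, 22/51, 29/51, 12/17, 41/51, 47/51, 16/17, 1]
j=0 picked index 0: u0 ∈ [0, 5/51)
j=1 picked index 1: u0 ∈ [-1/510, 49/510)
j=2 picked index 2: u0 ∈ [-1/255, 8/85)
j=3 picked index 3: u0 ∈ [-1/170, 67/510)
j=4 picked index 3: u0 ∈ [-9/85, 8/255)
j=5 picked index 4: u0 ∈ [-7/102, 7/102)
j=6 picked index 5: u0 ∈ [-8/255, 9/85)
j=7 picked index 6: u0 ∈ [1/170, 53/510)
j=8 picked index 7: u0 ∈ [1/255, 31/255)
j=9 picked index 7: u0 ∈ [-49/510, 11/510)
intersection: [1/170, 11/510)

1/170 11/510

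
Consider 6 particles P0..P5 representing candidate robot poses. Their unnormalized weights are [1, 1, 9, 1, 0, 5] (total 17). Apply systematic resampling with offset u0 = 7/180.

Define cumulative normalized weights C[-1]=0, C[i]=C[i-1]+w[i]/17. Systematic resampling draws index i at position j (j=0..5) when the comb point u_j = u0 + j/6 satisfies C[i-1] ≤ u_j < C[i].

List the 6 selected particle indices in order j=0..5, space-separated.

C = [1/17, 2/17, 11/17, 12/17, 12/17, 1]
j=0: u_0=7/180 ∈ [0, 1/17) → index 0
j=1: u_1=37/180 ∈ [2/17, 11/17) → index 2
j=2: u_2=67/180 ∈ [2/17, 11/17) → index 2
j=3: u_3=97/180 ∈ [2/17, 11/17) → index 2
j=4: u_4=127/180 ∈ [11/17, 12/17) → index 3
j=5: u_5=157/180 ∈ [12/17, 1) → index 5

0 2 2 2 3 5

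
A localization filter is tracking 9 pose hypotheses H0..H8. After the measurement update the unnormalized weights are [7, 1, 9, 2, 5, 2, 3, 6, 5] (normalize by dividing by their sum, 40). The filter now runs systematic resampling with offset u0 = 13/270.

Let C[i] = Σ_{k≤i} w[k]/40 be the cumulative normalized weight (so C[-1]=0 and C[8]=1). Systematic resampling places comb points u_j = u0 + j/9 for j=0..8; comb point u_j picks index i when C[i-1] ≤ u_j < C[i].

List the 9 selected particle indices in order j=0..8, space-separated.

C = [7/40, 1/5, 17/40, 19/40, 3/5, 13/20, 29/40, 7/8, 1]
j=0: u_0=13/270 ∈ [0, 7/40) → index 0
j=1: u_1=43/270 ∈ [0, 7/40) → index 0
j=2: u_2=73/270 ∈ [1/5, 17/40) → index 2
j=3: u_3=103/270 ∈ [1/5, 17/40) → index 2
j=4: u_4=133/270 ∈ [19/40, 3/5) → index 4
j=5: u_5=163/270 ∈ [3/5, 13/20) → index 5
j=6: u_6=193/270 ∈ [13/20, 29/40) → index 6
j=7: u_7=223/270 ∈ [29/40, 7/8) → index 7
j=8: u_8=253/270 ∈ [7/8, 1) → index 8

0 0 2 2 4 5 6 7 8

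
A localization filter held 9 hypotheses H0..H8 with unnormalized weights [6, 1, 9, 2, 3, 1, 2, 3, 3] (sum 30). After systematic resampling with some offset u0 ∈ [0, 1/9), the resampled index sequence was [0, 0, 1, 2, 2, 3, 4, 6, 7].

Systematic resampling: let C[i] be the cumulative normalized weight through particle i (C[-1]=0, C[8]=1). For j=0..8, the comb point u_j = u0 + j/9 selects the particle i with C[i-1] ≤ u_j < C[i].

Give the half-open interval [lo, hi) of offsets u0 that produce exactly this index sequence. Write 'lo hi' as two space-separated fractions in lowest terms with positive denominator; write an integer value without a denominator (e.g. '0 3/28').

0 1/90

C = [1/5, 7/30, 8/15, 3/5, 7/10, 11/15, 4/5, 9/10, 1]
j=0 picked index 0: u0 ∈ [0, 1/5)
j=1 picked index 0: u0 ∈ [-1/9, 4/45)
j=2 picked index 1: u0 ∈ [-1/45, 1/90)
j=3 picked index 2: u0 ∈ [-1/10, 1/5)
j=4 picked index 2: u0 ∈ [-19/90, 4/45)
j=5 picked index 3: u0 ∈ [-1/45, 2/45)
j=6 picked index 4: u0 ∈ [-1/15, 1/30)
j=7 picked index 6: u0 ∈ [-2/45, 1/45)
j=8 picked index 7: u0 ∈ [-4/45, 1/90)
intersection: [0, 1/90)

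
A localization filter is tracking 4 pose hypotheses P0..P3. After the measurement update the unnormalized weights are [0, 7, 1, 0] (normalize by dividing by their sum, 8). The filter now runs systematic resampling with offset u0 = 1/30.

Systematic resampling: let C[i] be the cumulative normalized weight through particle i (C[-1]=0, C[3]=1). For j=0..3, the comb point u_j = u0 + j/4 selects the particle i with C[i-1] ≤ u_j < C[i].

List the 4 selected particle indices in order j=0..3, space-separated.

C = [0, 7/8, 1, 1]
j=0: u_0=1/30 ∈ [0, 7/8) → index 1
j=1: u_1=17/60 ∈ [0, 7/8) → index 1
j=2: u_2=8/15 ∈ [0, 7/8) → index 1
j=3: u_3=47/60 ∈ [0, 7/8) → index 1

1 1 1 1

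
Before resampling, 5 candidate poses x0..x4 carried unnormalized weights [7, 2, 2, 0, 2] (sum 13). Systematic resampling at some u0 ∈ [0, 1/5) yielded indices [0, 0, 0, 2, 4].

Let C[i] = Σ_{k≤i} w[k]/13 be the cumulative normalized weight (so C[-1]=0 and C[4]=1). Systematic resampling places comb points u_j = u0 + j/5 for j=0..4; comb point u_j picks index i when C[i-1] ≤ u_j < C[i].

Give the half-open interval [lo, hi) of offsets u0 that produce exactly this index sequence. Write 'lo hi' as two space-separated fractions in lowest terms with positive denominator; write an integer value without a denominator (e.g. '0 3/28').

C = [7/13, 9/13, 11/13, 11/13, 1]
j=0 picked index 0: u0 ∈ [0, 7/13)
j=1 picked index 0: u0 ∈ [-1/5, 22/65)
j=2 picked index 0: u0 ∈ [-2/5, 9/65)
j=3 picked index 2: u0 ∈ [6/65, 16/65)
j=4 picked index 4: u0 ∈ [3/65, 1/5)
intersection: [6/65, 9/65)

6/65 9/65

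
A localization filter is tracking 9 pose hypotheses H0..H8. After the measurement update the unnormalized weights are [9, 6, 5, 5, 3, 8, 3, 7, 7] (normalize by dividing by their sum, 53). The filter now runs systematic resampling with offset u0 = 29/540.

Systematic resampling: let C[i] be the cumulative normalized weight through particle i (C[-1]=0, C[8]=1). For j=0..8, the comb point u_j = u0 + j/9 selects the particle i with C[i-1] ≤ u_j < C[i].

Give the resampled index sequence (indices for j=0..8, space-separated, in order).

0 0 1 3 4 5 6 7 8

C = [9/53, 15/53, 20/53, 25/53, 28/53, 36/53, 39/53, 46/53, 1]
j=0: u_0=29/540 ∈ [0, 9/53) → index 0
j=1: u_1=89/540 ∈ [0, 9/53) → index 0
j=2: u_2=149/540 ∈ [9/53, 15/53) → index 1
j=3: u_3=209/540 ∈ [20/53, 25/53) → index 3
j=4: u_4=269/540 ∈ [25/53, 28/53) → index 4
j=5: u_5=329/540 ∈ [28/53, 36/53) → index 5
j=6: u_6=389/540 ∈ [36/53, 39/53) → index 6
j=7: u_7=449/540 ∈ [39/53, 46/53) → index 7
j=8: u_8=509/540 ∈ [46/53, 1) → index 8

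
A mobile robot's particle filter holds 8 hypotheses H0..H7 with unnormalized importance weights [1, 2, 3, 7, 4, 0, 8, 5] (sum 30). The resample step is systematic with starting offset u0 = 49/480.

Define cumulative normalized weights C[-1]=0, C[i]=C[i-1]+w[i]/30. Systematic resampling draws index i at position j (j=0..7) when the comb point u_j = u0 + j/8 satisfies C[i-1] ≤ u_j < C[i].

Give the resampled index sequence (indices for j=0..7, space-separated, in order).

C = [1/30, 1/10, 1/5, 13/30, 17/30, 17/30, 5/6, 1]
j=0: u_0=49/480 ∈ [1/10, 1/5) → index 2
j=1: u_1=109/480 ∈ [1/5, 13/30) → index 3
j=2: u_2=169/480 ∈ [1/5, 13/30) → index 3
j=3: u_3=229/480 ∈ [13/30, 17/30) → index 4
j=4: u_4=289/480 ∈ [17/30, 5/6) → index 6
j=5: u_5=349/480 ∈ [17/30, 5/6) → index 6
j=6: u_6=409/480 ∈ [5/6, 1) → index 7
j=7: u_7=469/480 ∈ [5/6, 1) → index 7

2 3 3 4 6 6 7 7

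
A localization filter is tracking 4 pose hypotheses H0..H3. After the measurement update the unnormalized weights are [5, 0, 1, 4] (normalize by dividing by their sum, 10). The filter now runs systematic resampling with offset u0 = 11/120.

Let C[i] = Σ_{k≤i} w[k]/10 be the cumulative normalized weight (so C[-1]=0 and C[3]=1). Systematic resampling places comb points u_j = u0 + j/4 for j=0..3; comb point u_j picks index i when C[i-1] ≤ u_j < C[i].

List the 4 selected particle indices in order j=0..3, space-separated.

C = [1/2, 1/2, 3/5, 1]
j=0: u_0=11/120 ∈ [0, 1/2) → index 0
j=1: u_1=41/120 ∈ [0, 1/2) → index 0
j=2: u_2=71/120 ∈ [1/2, 3/5) → index 2
j=3: u_3=101/120 ∈ [3/5, 1) → index 3

0 0 2 3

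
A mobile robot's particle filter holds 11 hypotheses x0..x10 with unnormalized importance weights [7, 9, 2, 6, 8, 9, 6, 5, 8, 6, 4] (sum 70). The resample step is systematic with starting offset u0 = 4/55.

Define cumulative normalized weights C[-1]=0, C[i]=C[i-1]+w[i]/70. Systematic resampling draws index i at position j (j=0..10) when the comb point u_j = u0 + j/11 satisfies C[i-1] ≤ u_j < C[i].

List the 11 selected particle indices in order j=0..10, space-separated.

0 1 2 4 4 5 6 7 8 9 10

C = [1/10, 8/35, 9/35, 12/35, 16/35, 41/70, 47/70, 26/35, 6/7, 33/35, 1]
j=0: u_0=4/55 ∈ [0, 1/10) → index 0
j=1: u_1=9/55 ∈ [1/10, 8/35) → index 1
j=2: u_2=14/55 ∈ [8/35, 9/35) → index 2
j=3: u_3=19/55 ∈ [12/35, 16/35) → index 4
j=4: u_4=24/55 ∈ [12/35, 16/35) → index 4
j=5: u_5=29/55 ∈ [16/35, 41/70) → index 5
j=6: u_6=34/55 ∈ [41/70, 47/70) → index 6
j=7: u_7=39/55 ∈ [47/70, 26/35) → index 7
j=8: u_8=4/5 ∈ [26/35, 6/7) → index 8
j=9: u_9=49/55 ∈ [6/7, 33/35) → index 9
j=10: u_10=54/55 ∈ [33/35, 1) → index 10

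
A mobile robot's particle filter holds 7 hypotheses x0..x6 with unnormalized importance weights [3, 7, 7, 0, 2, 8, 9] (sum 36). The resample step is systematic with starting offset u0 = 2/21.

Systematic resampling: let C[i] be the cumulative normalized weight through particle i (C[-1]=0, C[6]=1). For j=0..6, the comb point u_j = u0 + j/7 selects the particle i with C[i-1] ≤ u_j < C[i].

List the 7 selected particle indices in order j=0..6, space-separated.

C = [1/12, 5/18, 17/36, 17/36, 19/36, 3/4, 1]
j=0: u_0=2/21 ∈ [1/12, 5/18) → index 1
j=1: u_1=5/21 ∈ [1/12, 5/18) → index 1
j=2: u_2=8/21 ∈ [5/18, 17/36) → index 2
j=3: u_3=11/21 ∈ [17/36, 19/36) → index 4
j=4: u_4=2/3 ∈ [19/36, 3/4) → index 5
j=5: u_5=17/21 ∈ [3/4, 1) → index 6
j=6: u_6=20/21 ∈ [3/4, 1) → index 6

1 1 2 4 5 6 6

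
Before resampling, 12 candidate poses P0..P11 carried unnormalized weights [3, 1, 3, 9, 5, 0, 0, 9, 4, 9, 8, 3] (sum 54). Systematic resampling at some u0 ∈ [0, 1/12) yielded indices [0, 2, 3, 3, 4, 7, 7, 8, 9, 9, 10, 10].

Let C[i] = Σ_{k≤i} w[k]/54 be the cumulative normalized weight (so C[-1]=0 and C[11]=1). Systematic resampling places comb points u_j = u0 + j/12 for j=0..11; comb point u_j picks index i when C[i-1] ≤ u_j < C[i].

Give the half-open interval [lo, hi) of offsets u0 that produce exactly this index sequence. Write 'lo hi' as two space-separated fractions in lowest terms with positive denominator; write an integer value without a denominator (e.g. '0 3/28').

C = [1/18, 2/27, 7/54, 8/27, 7/18, 7/18, 7/18, 5/9, 17/27, 43/54, 17/18, 1]
j=0 picked index 0: u0 ∈ [0, 1/18)
j=1 picked index 2: u0 ∈ [-1/108, 5/108)
j=2 picked index 3: u0 ∈ [-1/27, 7/54)
j=3 picked index 3: u0 ∈ [-13/108, 5/108)
j=4 picked index 4: u0 ∈ [-1/27, 1/18)
j=5 picked index 7: u0 ∈ [-1/36, 5/36)
j=6 picked index 7: u0 ∈ [-1/9, 1/18)
j=7 picked index 8: u0 ∈ [-1/36, 5/108)
j=8 picked index 9: u0 ∈ [-1/27, 7/54)
j=9 picked index 9: u0 ∈ [-13/108, 5/108)
j=10 picked index 10: u0 ∈ [-1/27, 1/9)
j=11 picked index 10: u0 ∈ [-13/108, 1/36)
intersection: [0, 1/36)

0 1/36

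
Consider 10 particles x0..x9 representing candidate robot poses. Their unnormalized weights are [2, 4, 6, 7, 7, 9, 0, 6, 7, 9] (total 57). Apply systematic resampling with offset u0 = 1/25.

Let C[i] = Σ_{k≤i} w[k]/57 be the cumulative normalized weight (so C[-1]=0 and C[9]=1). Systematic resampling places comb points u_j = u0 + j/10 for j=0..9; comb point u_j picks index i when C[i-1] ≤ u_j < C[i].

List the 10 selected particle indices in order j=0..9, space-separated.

C = [2/57, 2/19, 4/19, 1/3, 26/57, 35/57, 35/57, 41/57, 16/19, 1]
j=0: u_0=1/25 ∈ [2/57, 2/19) → index 1
j=1: u_1=7/50 ∈ [2/19, 4/19) → index 2
j=2: u_2=6/25 ∈ [4/19, 1/3) → index 3
j=3: u_3=17/50 ∈ [1/3, 26/57) → index 4
j=4: u_4=11/25 ∈ [1/3, 26/57) → index 4
j=5: u_5=27/50 ∈ [26/57, 35/57) → index 5
j=6: u_6=16/25 ∈ [35/57, 41/57) → index 7
j=7: u_7=37/50 ∈ [41/57, 16/19) → index 8
j=8: u_8=21/25 ∈ [41/57, 16/19) → index 8
j=9: u_9=47/50 ∈ [16/19, 1) → index 9

1 2 3 4 4 5 7 8 8 9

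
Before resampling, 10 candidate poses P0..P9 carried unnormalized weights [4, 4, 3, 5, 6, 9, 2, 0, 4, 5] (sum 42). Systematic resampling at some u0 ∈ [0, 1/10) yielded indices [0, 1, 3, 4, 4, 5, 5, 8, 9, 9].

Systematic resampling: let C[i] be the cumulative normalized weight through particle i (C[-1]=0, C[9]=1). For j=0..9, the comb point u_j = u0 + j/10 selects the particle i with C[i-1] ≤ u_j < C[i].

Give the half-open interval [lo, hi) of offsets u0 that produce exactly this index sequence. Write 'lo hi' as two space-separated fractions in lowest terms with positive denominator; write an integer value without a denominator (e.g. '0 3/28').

C = [2/21, 4/21, 11/42, 8/21, 11/21, 31/42, 11/14, 11/14, 37/42, 1]
j=0 picked index 0: u0 ∈ [0, 2/21)
j=1 picked index 1: u0 ∈ [-1/210, 19/210)
j=2 picked index 3: u0 ∈ [13/210, 19/105)
j=3 picked index 4: u0 ∈ [17/210, 47/210)
j=4 picked index 4: u0 ∈ [-2/105, 13/105)
j=5 picked index 5: u0 ∈ [1/42, 5/21)
j=6 picked index 5: u0 ∈ [-8/105, 29/210)
j=7 picked index 8: u0 ∈ [3/35, 19/105)
j=8 picked index 9: u0 ∈ [17/210, 1/5)
j=9 picked index 9: u0 ∈ [-2/105, 1/10)
intersection: [3/35, 19/210)

3/35 19/210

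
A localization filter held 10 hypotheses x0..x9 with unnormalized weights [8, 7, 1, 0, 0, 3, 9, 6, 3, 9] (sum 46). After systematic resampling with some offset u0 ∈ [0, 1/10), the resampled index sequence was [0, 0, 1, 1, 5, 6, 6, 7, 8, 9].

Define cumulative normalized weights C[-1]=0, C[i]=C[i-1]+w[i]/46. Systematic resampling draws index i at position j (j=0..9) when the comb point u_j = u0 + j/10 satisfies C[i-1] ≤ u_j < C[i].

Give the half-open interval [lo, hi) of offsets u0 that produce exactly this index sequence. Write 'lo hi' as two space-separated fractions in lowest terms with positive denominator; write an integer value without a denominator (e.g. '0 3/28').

0 1/230

C = [4/23, 15/46, 8/23, 8/23, 8/23, 19/46, 14/23, 17/23, 37/46, 1]
j=0 picked index 0: u0 ∈ [0, 4/23)
j=1 picked index 0: u0 ∈ [-1/10, 17/230)
j=2 picked index 1: u0 ∈ [-3/115, 29/230)
j=3 picked index 1: u0 ∈ [-29/230, 3/115)
j=4 picked index 5: u0 ∈ [-6/115, 3/230)
j=5 picked index 6: u0 ∈ [-2/23, 5/46)
j=6 picked index 6: u0 ∈ [-43/230, 1/115)
j=7 picked index 7: u0 ∈ [-21/230, 9/230)
j=8 picked index 8: u0 ∈ [-7/115, 1/230)
j=9 picked index 9: u0 ∈ [-11/115, 1/10)
intersection: [0, 1/230)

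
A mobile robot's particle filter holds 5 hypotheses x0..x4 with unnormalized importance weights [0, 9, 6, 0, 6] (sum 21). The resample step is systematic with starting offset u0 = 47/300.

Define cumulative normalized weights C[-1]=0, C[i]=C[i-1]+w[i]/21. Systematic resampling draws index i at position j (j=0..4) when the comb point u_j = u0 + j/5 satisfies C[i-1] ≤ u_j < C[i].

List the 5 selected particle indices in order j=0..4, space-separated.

1 1 2 4 4

C = [0, 3/7, 5/7, 5/7, 1]
j=0: u_0=47/300 ∈ [0, 3/7) → index 1
j=1: u_1=107/300 ∈ [0, 3/7) → index 1
j=2: u_2=167/300 ∈ [3/7, 5/7) → index 2
j=3: u_3=227/300 ∈ [5/7, 1) → index 4
j=4: u_4=287/300 ∈ [5/7, 1) → index 4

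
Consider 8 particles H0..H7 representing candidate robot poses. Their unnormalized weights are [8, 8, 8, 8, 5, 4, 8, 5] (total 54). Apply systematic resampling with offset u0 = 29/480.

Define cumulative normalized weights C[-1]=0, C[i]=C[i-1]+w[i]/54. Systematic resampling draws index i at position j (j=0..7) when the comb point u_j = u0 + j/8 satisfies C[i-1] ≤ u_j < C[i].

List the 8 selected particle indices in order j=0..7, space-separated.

0 1 2 2 3 5 6 7

C = [4/27, 8/27, 4/9, 16/27, 37/54, 41/54, 49/54, 1]
j=0: u_0=29/480 ∈ [0, 4/27) → index 0
j=1: u_1=89/480 ∈ [4/27, 8/27) → index 1
j=2: u_2=149/480 ∈ [8/27, 4/9) → index 2
j=3: u_3=209/480 ∈ [8/27, 4/9) → index 2
j=4: u_4=269/480 ∈ [4/9, 16/27) → index 3
j=5: u_5=329/480 ∈ [37/54, 41/54) → index 5
j=6: u_6=389/480 ∈ [41/54, 49/54) → index 6
j=7: u_7=449/480 ∈ [49/54, 1) → index 7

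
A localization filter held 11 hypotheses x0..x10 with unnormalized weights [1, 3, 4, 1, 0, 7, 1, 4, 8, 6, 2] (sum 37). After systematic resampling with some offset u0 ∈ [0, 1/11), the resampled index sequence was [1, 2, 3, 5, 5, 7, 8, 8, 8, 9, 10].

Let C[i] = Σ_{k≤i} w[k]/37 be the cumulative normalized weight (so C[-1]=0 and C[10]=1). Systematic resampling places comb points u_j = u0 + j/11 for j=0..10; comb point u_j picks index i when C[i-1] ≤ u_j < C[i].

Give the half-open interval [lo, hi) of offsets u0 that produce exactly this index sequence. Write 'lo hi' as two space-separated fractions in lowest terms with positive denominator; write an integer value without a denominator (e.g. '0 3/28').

15/407 23/407

C = [1/37, 4/37, 8/37, 9/37, 9/37, 16/37, 17/37, 21/37, 29/37, 35/37, 1]
j=0 picked index 1: u0 ∈ [1/37, 4/37)
j=1 picked index 2: u0 ∈ [7/407, 51/407)
j=2 picked index 3: u0 ∈ [14/407, 25/407)
j=3 picked index 5: u0 ∈ [-12/407, 65/407)
j=4 picked index 5: u0 ∈ [-49/407, 28/407)
j=5 picked index 7: u0 ∈ [2/407, 46/407)
j=6 picked index 8: u0 ∈ [9/407, 97/407)
j=7 picked index 8: u0 ∈ [-28/407, 60/407)
j=8 picked index 8: u0 ∈ [-65/407, 23/407)
j=9 picked index 9: u0 ∈ [-14/407, 52/407)
j=10 picked index 10: u0 ∈ [15/407, 1/11)
intersection: [15/407, 23/407)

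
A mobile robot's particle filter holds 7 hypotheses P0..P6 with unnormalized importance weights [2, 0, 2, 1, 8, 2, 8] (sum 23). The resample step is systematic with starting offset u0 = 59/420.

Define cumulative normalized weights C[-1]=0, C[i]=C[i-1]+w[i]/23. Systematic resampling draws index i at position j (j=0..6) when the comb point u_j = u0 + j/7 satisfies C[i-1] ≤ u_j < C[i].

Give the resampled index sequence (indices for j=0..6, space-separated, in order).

C = [2/23, 2/23, 4/23, 5/23, 13/23, 15/23, 1]
j=0: u_0=59/420 ∈ [2/23, 4/23) → index 2
j=1: u_1=17/60 ∈ [5/23, 13/23) → index 4
j=2: u_2=179/420 ∈ [5/23, 13/23) → index 4
j=3: u_3=239/420 ∈ [13/23, 15/23) → index 5
j=4: u_4=299/420 ∈ [15/23, 1) → index 6
j=5: u_5=359/420 ∈ [15/23, 1) → index 6
j=6: u_6=419/420 ∈ [15/23, 1) → index 6

2 4 4 5 6 6 6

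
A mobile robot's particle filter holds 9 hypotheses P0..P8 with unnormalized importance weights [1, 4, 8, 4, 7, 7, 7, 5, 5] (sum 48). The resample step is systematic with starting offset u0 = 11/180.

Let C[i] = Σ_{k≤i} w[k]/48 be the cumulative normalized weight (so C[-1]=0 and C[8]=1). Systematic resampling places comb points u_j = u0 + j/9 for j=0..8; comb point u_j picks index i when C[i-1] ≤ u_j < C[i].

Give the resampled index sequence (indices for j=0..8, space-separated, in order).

1 2 3 4 5 5 6 7 8

C = [1/48, 5/48, 13/48, 17/48, 1/2, 31/48, 19/24, 43/48, 1]
j=0: u_0=11/180 ∈ [1/48, 5/48) → index 1
j=1: u_1=31/180 ∈ [5/48, 13/48) → index 2
j=2: u_2=17/60 ∈ [13/48, 17/48) → index 3
j=3: u_3=71/180 ∈ [17/48, 1/2) → index 4
j=4: u_4=91/180 ∈ [1/2, 31/48) → index 5
j=5: u_5=37/60 ∈ [1/2, 31/48) → index 5
j=6: u_6=131/180 ∈ [31/48, 19/24) → index 6
j=7: u_7=151/180 ∈ [19/24, 43/48) → index 7
j=8: u_8=19/20 ∈ [43/48, 1) → index 8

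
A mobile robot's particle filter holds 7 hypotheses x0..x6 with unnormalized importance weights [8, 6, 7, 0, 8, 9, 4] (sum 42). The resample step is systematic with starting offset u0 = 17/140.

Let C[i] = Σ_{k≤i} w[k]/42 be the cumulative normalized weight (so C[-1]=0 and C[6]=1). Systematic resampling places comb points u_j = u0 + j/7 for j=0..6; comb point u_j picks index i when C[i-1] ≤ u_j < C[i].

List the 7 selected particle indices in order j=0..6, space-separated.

0 1 2 4 5 5 6

C = [4/21, 1/3, 1/2, 1/2, 29/42, 19/21, 1]
j=0: u_0=17/140 ∈ [0, 4/21) → index 0
j=1: u_1=37/140 ∈ [4/21, 1/3) → index 1
j=2: u_2=57/140 ∈ [1/3, 1/2) → index 2
j=3: u_3=11/20 ∈ [1/2, 29/42) → index 4
j=4: u_4=97/140 ∈ [29/42, 19/21) → index 5
j=5: u_5=117/140 ∈ [29/42, 19/21) → index 5
j=6: u_6=137/140 ∈ [19/21, 1) → index 6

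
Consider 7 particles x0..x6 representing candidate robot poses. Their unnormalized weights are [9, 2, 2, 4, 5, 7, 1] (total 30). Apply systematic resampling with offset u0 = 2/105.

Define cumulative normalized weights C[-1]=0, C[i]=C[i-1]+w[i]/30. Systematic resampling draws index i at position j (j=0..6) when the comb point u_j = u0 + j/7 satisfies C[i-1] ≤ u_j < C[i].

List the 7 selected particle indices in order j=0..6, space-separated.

0 0 1 3 4 5 5

C = [3/10, 11/30, 13/30, 17/30, 11/15, 29/30, 1]
j=0: u_0=2/105 ∈ [0, 3/10) → index 0
j=1: u_1=17/105 ∈ [0, 3/10) → index 0
j=2: u_2=32/105 ∈ [3/10, 11/30) → index 1
j=3: u_3=47/105 ∈ [13/30, 17/30) → index 3
j=4: u_4=62/105 ∈ [17/30, 11/15) → index 4
j=5: u_5=11/15 ∈ [11/15, 29/30) → index 5
j=6: u_6=92/105 ∈ [11/15, 29/30) → index 5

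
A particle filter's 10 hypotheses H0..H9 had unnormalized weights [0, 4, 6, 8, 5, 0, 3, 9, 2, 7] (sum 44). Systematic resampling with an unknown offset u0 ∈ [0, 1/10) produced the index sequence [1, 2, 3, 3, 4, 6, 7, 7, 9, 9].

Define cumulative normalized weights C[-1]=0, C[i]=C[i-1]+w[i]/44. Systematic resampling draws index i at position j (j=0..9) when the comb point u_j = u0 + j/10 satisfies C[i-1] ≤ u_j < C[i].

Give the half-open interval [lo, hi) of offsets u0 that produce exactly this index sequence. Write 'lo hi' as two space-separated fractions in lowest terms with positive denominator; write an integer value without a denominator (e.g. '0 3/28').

9/220 1/11

C = [0, 1/11, 5/22, 9/22, 23/44, 23/44, 13/22, 35/44, 37/44, 1]
j=0 picked index 1: u0 ∈ [0, 1/11)
j=1 picked index 2: u0 ∈ [-1/110, 7/55)
j=2 picked index 3: u0 ∈ [3/110, 23/110)
j=3 picked index 3: u0 ∈ [-4/55, 6/55)
j=4 picked index 4: u0 ∈ [1/110, 27/220)
j=5 picked index 6: u0 ∈ [1/44, 1/11)
j=6 picked index 7: u0 ∈ [-1/110, 43/220)
j=7 picked index 7: u0 ∈ [-6/55, 21/220)
j=8 picked index 9: u0 ∈ [9/220, 1/5)
j=9 picked index 9: u0 ∈ [-13/220, 1/10)
intersection: [9/220, 1/11)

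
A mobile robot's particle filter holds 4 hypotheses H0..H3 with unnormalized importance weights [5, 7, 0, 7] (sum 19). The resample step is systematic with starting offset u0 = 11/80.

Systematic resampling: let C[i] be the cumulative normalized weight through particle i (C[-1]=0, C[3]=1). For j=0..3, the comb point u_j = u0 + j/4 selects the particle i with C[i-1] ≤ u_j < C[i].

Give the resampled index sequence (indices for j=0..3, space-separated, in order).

C = [5/19, 12/19, 12/19, 1]
j=0: u_0=11/80 ∈ [0, 5/19) → index 0
j=1: u_1=31/80 ∈ [5/19, 12/19) → index 1
j=2: u_2=51/80 ∈ [12/19, 1) → index 3
j=3: u_3=71/80 ∈ [12/19, 1) → index 3

0 1 3 3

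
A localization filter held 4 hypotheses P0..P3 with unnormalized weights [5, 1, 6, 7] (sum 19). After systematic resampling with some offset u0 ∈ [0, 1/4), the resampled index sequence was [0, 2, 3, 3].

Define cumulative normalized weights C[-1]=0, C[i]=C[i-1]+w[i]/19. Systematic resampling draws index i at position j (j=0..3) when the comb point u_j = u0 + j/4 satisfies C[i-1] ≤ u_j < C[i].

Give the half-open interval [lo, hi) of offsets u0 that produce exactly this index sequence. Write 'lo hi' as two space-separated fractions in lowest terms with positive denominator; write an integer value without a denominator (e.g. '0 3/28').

C = [5/19, 6/19, 12/19, 1]
j=0 picked index 0: u0 ∈ [0, 5/19)
j=1 picked index 2: u0 ∈ [5/76, 29/76)
j=2 picked index 3: u0 ∈ [5/38, 1/2)
j=3 picked index 3: u0 ∈ [-9/76, 1/4)
intersection: [5/38, 1/4)

5/38 1/4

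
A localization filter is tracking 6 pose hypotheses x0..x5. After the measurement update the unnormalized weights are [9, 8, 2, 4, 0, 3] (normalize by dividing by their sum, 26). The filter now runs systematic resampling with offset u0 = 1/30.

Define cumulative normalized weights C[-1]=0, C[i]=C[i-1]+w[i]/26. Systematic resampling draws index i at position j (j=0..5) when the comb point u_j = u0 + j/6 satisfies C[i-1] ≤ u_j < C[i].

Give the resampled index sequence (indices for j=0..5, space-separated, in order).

C = [9/26, 17/26, 19/26, 23/26, 23/26, 1]
j=0: u_0=1/30 ∈ [0, 9/26) → index 0
j=1: u_1=1/5 ∈ [0, 9/26) → index 0
j=2: u_2=11/30 ∈ [9/26, 17/26) → index 1
j=3: u_3=8/15 ∈ [9/26, 17/26) → index 1
j=4: u_4=7/10 ∈ [17/26, 19/26) → index 2
j=5: u_5=13/15 ∈ [19/26, 23/26) → index 3

0 0 1 1 2 3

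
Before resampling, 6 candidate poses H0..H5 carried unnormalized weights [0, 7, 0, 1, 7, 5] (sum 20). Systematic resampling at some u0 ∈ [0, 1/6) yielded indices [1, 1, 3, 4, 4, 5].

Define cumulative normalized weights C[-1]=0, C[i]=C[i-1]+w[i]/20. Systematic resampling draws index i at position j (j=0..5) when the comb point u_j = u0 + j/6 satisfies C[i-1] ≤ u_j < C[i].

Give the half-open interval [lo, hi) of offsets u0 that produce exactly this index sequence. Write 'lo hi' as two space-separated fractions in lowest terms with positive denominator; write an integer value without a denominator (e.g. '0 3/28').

1/60 1/15

C = [0, 7/20, 7/20, 2/5, 3/4, 1]
j=0 picked index 1: u0 ∈ [0, 7/20)
j=1 picked index 1: u0 ∈ [-1/6, 11/60)
j=2 picked index 3: u0 ∈ [1/60, 1/15)
j=3 picked index 4: u0 ∈ [-1/10, 1/4)
j=4 picked index 4: u0 ∈ [-4/15, 1/12)
j=5 picked index 5: u0 ∈ [-1/12, 1/6)
intersection: [1/60, 1/15)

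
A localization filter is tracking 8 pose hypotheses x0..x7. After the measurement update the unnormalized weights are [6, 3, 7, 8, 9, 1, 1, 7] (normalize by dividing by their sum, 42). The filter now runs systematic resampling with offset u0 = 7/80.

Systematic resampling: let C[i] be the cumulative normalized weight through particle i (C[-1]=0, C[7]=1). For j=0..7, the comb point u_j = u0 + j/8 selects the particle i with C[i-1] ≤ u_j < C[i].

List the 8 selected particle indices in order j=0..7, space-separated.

C = [1/7, 3/14, 8/21, 4/7, 11/14, 17/21, 5/6, 1]
j=0: u_0=7/80 ∈ [0, 1/7) → index 0
j=1: u_1=17/80 ∈ [1/7, 3/14) → index 1
j=2: u_2=27/80 ∈ [3/14, 8/21) → index 2
j=3: u_3=37/80 ∈ [8/21, 4/7) → index 3
j=4: u_4=47/80 ∈ [4/7, 11/14) → index 4
j=5: u_5=57/80 ∈ [4/7, 11/14) → index 4
j=6: u_6=67/80 ∈ [5/6, 1) → index 7
j=7: u_7=77/80 ∈ [5/6, 1) → index 7

0 1 2 3 4 4 7 7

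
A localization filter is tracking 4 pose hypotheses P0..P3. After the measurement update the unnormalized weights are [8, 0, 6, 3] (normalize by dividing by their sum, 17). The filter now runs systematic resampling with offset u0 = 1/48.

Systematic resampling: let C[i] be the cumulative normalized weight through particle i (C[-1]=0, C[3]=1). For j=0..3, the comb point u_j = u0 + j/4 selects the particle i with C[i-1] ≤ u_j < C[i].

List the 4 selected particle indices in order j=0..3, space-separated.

C = [8/17, 8/17, 14/17, 1]
j=0: u_0=1/48 ∈ [0, 8/17) → index 0
j=1: u_1=13/48 ∈ [0, 8/17) → index 0
j=2: u_2=25/48 ∈ [8/17, 14/17) → index 2
j=3: u_3=37/48 ∈ [8/17, 14/17) → index 2

0 0 2 2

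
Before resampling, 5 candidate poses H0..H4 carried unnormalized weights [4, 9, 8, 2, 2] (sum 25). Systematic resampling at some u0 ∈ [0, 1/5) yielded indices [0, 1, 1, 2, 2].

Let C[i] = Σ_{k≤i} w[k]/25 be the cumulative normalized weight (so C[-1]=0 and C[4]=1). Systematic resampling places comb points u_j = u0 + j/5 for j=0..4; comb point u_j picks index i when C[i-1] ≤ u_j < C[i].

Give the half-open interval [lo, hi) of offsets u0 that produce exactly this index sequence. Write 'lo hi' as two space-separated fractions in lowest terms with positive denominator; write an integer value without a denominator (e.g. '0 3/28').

C = [4/25, 13/25, 21/25, 23/25, 1]
j=0 picked index 0: u0 ∈ [0, 4/25)
j=1 picked index 1: u0 ∈ [-1/25, 8/25)
j=2 picked index 1: u0 ∈ [-6/25, 3/25)
j=3 picked index 2: u0 ∈ [-2/25, 6/25)
j=4 picked index 2: u0 ∈ [-7/25, 1/25)
intersection: [0, 1/25)

0 1/25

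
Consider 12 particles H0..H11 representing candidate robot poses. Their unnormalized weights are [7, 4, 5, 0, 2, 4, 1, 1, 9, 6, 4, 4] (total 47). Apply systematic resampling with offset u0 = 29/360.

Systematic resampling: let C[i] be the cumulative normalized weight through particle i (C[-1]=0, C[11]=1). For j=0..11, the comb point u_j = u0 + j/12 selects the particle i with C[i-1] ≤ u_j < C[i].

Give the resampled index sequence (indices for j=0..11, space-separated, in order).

0 1 2 2 5 7 8 8 9 10 10 11

C = [7/47, 11/47, 16/47, 16/47, 18/47, 22/47, 23/47, 24/47, 33/47, 39/47, 43/47, 1]
j=0: u_0=29/360 ∈ [0, 7/47) → index 0
j=1: u_1=59/360 ∈ [7/47, 11/47) → index 1
j=2: u_2=89/360 ∈ [11/47, 16/47) → index 2
j=3: u_3=119/360 ∈ [11/47, 16/47) → index 2
j=4: u_4=149/360 ∈ [18/47, 22/47) → index 5
j=5: u_5=179/360 ∈ [23/47, 24/47) → index 7
j=6: u_6=209/360 ∈ [24/47, 33/47) → index 8
j=7: u_7=239/360 ∈ [24/47, 33/47) → index 8
j=8: u_8=269/360 ∈ [33/47, 39/47) → index 9
j=9: u_9=299/360 ∈ [39/47, 43/47) → index 10
j=10: u_10=329/360 ∈ [39/47, 43/47) → index 10
j=11: u_11=359/360 ∈ [43/47, 1) → index 11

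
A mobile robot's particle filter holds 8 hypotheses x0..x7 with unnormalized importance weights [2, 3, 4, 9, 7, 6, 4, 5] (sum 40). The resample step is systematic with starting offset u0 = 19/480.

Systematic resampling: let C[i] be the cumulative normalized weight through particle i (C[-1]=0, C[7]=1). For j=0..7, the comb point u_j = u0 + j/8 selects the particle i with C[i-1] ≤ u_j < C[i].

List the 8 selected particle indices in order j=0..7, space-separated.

C = [1/20, 1/8, 9/40, 9/20, 5/8, 31/40, 7/8, 1]
j=0: u_0=19/480 ∈ [0, 1/20) → index 0
j=1: u_1=79/480 ∈ [1/8, 9/40) → index 2
j=2: u_2=139/480 ∈ [9/40, 9/20) → index 3
j=3: u_3=199/480 ∈ [9/40, 9/20) → index 3
j=4: u_4=259/480 ∈ [9/20, 5/8) → index 4
j=5: u_5=319/480 ∈ [5/8, 31/40) → index 5
j=6: u_6=379/480 ∈ [31/40, 7/8) → index 6
j=7: u_7=439/480 ∈ [7/8, 1) → index 7

0 2 3 3 4 5 6 7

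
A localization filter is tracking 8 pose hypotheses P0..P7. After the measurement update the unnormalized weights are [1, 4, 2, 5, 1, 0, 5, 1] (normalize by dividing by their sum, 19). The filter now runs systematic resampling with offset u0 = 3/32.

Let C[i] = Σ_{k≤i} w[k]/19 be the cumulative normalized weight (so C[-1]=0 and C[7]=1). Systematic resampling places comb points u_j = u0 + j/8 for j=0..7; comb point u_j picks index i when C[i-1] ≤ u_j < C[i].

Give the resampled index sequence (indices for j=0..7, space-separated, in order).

C = [1/19, 5/19, 7/19, 12/19, 13/19, 13/19, 18/19, 1]
j=0: u_0=3/32 ∈ [1/19, 5/19) → index 1
j=1: u_1=7/32 ∈ [1/19, 5/19) → index 1
j=2: u_2=11/32 ∈ [5/19, 7/19) → index 2
j=3: u_3=15/32 ∈ [7/19, 12/19) → index 3
j=4: u_4=19/32 ∈ [7/19, 12/19) → index 3
j=5: u_5=23/32 ∈ [13/19, 18/19) → index 6
j=6: u_6=27/32 ∈ [13/19, 18/19) → index 6
j=7: u_7=31/32 ∈ [18/19, 1) → index 7

1 1 2 3 3 6 6 7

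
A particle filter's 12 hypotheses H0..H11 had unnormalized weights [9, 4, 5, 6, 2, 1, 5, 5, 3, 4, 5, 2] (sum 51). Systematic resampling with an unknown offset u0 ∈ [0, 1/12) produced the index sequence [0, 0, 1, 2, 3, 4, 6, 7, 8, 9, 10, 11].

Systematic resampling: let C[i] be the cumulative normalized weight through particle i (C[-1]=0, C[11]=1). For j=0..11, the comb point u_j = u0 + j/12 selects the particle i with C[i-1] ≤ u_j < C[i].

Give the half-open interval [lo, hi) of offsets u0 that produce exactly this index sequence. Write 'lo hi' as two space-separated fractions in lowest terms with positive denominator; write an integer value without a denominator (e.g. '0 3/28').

1/17 1/12

C = [3/17, 13/51, 6/17, 8/17, 26/51, 9/17, 32/51, 37/51, 40/51, 44/51, 49/51, 1]
j=0 picked index 0: u0 ∈ [0, 3/17)
j=1 picked index 0: u0 ∈ [-1/12, 19/204)
j=2 picked index 1: u0 ∈ [1/102, 3/34)
j=3 picked index 2: u0 ∈ [1/204, 7/68)
j=4 picked index 3: u0 ∈ [1/51, 7/51)
j=5 picked index 4: u0 ∈ [11/204, 19/204)
j=6 picked index 6: u0 ∈ [1/34, 13/102)
j=7 picked index 7: u0 ∈ [3/68, 29/204)
j=8 picked index 8: u0 ∈ [1/17, 2/17)
j=9 picked index 9: u0 ∈ [7/204, 23/204)
j=10 picked index 10: u0 ∈ [1/34, 13/102)
j=11 picked index 11: u0 ∈ [3/68, 1/12)
intersection: [1/17, 1/12)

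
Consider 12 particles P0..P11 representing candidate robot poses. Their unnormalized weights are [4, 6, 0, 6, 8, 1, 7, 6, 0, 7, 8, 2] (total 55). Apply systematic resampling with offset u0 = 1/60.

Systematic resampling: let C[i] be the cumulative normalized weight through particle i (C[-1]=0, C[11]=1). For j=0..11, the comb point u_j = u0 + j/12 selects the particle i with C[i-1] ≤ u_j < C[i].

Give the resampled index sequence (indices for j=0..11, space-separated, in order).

C = [4/55, 2/11, 2/11, 16/55, 24/55, 5/11, 32/55, 38/55, 38/55, 9/11, 53/55, 1]
j=0: u_0=1/60 ∈ [0, 4/55) → index 0
j=1: u_1=1/10 ∈ [4/55, 2/11) → index 1
j=2: u_2=11/60 ∈ [2/11, 16/55) → index 3
j=3: u_3=4/15 ∈ [2/11, 16/55) → index 3
j=4: u_4=7/20 ∈ [16/55, 24/55) → index 4
j=5: u_5=13/30 ∈ [16/55, 24/55) → index 4
j=6: u_6=31/60 ∈ [5/11, 32/55) → index 6
j=7: u_7=3/5 ∈ [32/55, 38/55) → index 7
j=8: u_8=41/60 ∈ [32/55, 38/55) → index 7
j=9: u_9=23/30 ∈ [38/55, 9/11) → index 9
j=10: u_10=17/20 ∈ [9/11, 53/55) → index 10
j=11: u_11=14/15 ∈ [9/11, 53/55) → index 10

0 1 3 3 4 4 6 7 7 9 10 10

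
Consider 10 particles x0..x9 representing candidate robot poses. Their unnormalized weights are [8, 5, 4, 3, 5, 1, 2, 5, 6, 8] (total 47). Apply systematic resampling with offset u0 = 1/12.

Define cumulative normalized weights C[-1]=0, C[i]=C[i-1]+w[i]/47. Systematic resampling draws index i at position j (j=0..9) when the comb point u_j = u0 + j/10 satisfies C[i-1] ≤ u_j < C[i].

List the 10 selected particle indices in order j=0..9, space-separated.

0 1 2 3 4 6 7 8 9 9

C = [8/47, 13/47, 17/47, 20/47, 25/47, 26/47, 28/47, 33/47, 39/47, 1]
j=0: u_0=1/12 ∈ [0, 8/47) → index 0
j=1: u_1=11/60 ∈ [8/47, 13/47) → index 1
j=2: u_2=17/60 ∈ [13/47, 17/47) → index 2
j=3: u_3=23/60 ∈ [17/47, 20/47) → index 3
j=4: u_4=29/60 ∈ [20/47, 25/47) → index 4
j=5: u_5=7/12 ∈ [26/47, 28/47) → index 6
j=6: u_6=41/60 ∈ [28/47, 33/47) → index 7
j=7: u_7=47/60 ∈ [33/47, 39/47) → index 8
j=8: u_8=53/60 ∈ [39/47, 1) → index 9
j=9: u_9=59/60 ∈ [39/47, 1) → index 9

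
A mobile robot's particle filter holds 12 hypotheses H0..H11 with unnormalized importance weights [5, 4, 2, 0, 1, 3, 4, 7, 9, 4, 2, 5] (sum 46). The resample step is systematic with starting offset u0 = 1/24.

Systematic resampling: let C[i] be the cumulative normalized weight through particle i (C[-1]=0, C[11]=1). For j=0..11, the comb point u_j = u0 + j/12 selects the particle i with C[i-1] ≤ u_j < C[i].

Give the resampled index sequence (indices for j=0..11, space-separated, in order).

C = [5/46, 9/46, 11/46, 11/46, 6/23, 15/46, 19/46, 13/23, 35/46, 39/46, 41/46, 1]
j=0: u_0=1/24 ∈ [0, 5/46) → index 0
j=1: u_1=1/8 ∈ [5/46, 9/46) → index 1
j=2: u_2=5/24 ∈ [9/46, 11/46) → index 2
j=3: u_3=7/24 ∈ [6/23, 15/46) → index 5
j=4: u_4=3/8 ∈ [15/46, 19/46) → index 6
j=5: u_5=11/24 ∈ [19/46, 13/23) → index 7
j=6: u_6=13/24 ∈ [19/46, 13/23) → index 7
j=7: u_7=5/8 ∈ [13/23, 35/46) → index 8
j=8: u_8=17/24 ∈ [13/23, 35/46) → index 8
j=9: u_9=19/24 ∈ [35/46, 39/46) → index 9
j=10: u_10=7/8 ∈ [39/46, 41/46) → index 10
j=11: u_11=23/24 ∈ [41/46, 1) → index 11

0 1 2 5 6 7 7 8 8 9 10 11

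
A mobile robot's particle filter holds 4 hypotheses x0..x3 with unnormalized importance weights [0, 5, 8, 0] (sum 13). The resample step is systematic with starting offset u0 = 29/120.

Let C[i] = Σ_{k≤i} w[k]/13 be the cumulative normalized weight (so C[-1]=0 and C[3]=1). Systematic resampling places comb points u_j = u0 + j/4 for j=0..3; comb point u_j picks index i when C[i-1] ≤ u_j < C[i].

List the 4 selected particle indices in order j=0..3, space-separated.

C = [0, 5/13, 1, 1]
j=0: u_0=29/120 ∈ [0, 5/13) → index 1
j=1: u_1=59/120 ∈ [5/13, 1) → index 2
j=2: u_2=89/120 ∈ [5/13, 1) → index 2
j=3: u_3=119/120 ∈ [5/13, 1) → index 2

1 2 2 2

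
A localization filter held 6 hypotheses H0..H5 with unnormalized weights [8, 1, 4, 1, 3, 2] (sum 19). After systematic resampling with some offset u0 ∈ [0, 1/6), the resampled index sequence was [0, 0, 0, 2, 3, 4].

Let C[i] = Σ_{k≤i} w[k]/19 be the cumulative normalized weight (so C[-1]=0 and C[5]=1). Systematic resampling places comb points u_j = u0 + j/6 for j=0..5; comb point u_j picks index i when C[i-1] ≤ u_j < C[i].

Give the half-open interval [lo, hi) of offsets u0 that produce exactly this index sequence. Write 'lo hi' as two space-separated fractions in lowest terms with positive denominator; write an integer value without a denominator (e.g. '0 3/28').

C = [8/19, 9/19, 13/19, 14/19, 17/19, 1]
j=0 picked index 0: u0 ∈ [0, 8/19)
j=1 picked index 0: u0 ∈ [-1/6, 29/114)
j=2 picked index 0: u0 ∈ [-1/3, 5/57)
j=3 picked index 2: u0 ∈ [-1/38, 7/38)
j=4 picked index 3: u0 ∈ [1/57, 4/57)
j=5 picked index 4: u0 ∈ [-11/114, 7/114)
intersection: [1/57, 7/114)

1/57 7/114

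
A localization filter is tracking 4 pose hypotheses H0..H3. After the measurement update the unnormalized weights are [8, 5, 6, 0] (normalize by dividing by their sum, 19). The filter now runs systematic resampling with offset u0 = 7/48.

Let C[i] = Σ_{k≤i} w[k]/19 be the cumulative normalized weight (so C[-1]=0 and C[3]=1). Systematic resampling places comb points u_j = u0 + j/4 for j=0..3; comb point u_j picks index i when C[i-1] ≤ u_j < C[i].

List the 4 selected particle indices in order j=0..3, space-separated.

C = [8/19, 13/19, 1, 1]
j=0: u_0=7/48 ∈ [0, 8/19) → index 0
j=1: u_1=19/48 ∈ [0, 8/19) → index 0
j=2: u_2=31/48 ∈ [8/19, 13/19) → index 1
j=3: u_3=43/48 ∈ [13/19, 1) → index 2

0 0 1 2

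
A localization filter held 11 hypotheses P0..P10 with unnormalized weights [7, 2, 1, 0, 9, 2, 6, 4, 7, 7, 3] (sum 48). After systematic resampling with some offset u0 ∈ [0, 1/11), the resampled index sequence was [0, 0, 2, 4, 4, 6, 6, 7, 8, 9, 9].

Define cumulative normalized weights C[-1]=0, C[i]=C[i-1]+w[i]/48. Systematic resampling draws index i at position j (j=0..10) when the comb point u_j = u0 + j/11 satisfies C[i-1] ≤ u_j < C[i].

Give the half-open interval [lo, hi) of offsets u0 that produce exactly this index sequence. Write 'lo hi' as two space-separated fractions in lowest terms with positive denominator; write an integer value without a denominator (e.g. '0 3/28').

C = [7/48, 3/16, 5/24, 5/24, 19/48, 7/16, 9/16, 31/48, 19/24, 15/16, 1]
j=0 picked index 0: u0 ∈ [0, 7/48)
j=1 picked index 0: u0 ∈ [-1/11, 29/528)
j=2 picked index 2: u0 ∈ [1/176, 7/264)
j=3 picked index 4: u0 ∈ [-17/264, 65/528)
j=4 picked index 4: u0 ∈ [-41/264, 17/528)
j=5 picked index 6: u0 ∈ [-3/176, 19/176)
j=6 picked index 6: u0 ∈ [-19/176, 3/176)
j=7 picked index 7: u0 ∈ [-13/176, 5/528)
j=8 picked index 8: u0 ∈ [-43/528, 17/264)
j=9 picked index 9: u0 ∈ [-7/264, 21/176)
j=10 picked index 9: u0 ∈ [-31/264, 5/176)
intersection: [1/176, 5/528)

1/176 5/528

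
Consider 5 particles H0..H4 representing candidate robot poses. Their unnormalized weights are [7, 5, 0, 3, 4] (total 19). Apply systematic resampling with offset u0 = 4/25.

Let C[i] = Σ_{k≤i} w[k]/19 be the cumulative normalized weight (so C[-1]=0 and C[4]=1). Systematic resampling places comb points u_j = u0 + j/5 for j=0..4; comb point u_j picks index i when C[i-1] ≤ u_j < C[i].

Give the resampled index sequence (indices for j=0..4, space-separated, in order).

C = [7/19, 12/19, 12/19, 15/19, 1]
j=0: u_0=4/25 ∈ [0, 7/19) → index 0
j=1: u_1=9/25 ∈ [0, 7/19) → index 0
j=2: u_2=14/25 ∈ [7/19, 12/19) → index 1
j=3: u_3=19/25 ∈ [12/19, 15/19) → index 3
j=4: u_4=24/25 ∈ [15/19, 1) → index 4

0 0 1 3 4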